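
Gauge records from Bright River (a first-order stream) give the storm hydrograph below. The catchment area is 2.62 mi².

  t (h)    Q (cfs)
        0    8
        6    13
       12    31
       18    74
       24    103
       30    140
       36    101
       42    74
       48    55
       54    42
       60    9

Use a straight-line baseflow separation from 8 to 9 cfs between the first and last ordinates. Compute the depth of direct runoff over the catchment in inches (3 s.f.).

Direct runoff: 0.00, 4.90, 22.80, 65.70, 94.60, 131.50, 92.40, 65.30, 46.20, 33.10, 0.00 cfs; ΣQ_DR = 556.5 cfs.
V = ΣQ_DR · Δt = 556.5 × 21600 s = 1.202 × 10^7 ft³.
Over A = 2.62 mi², depth = V / A = 1.97 in.

d ≈ 1.97 in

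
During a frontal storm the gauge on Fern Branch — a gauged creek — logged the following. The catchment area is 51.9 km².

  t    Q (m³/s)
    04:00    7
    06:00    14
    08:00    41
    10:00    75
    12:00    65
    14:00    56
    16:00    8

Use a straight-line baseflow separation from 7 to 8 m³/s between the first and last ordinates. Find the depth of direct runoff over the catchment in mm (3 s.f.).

d ≈ 29.6 mm

Direct runoff: 0.00, 6.83, 33.67, 67.50, 57.33, 48.17, 0.00 m³/s; ΣQ_DR = 213.5 m³/s.
V = ΣQ_DR · Δt = 213.5 × 7200 s = 1.537 × 10^6 m³.
Over A = 51.9 km², depth = V / A = 29.6 mm.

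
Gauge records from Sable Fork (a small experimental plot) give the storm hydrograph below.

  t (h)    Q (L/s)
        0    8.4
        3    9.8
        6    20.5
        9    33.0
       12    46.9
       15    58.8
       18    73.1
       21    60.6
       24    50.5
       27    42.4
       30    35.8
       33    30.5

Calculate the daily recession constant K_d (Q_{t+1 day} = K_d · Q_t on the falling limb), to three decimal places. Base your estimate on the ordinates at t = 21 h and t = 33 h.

K_d ≈ 0.253

Between t = 21 h and t = 33 h the flow falls from 60.6 to 30.5 L/s over 4×3 h = 12 h.
Per-interval ratio K = (30.5/60.6)^(1/4) = 0.8423; K_d = K^(24/3) = 0.253.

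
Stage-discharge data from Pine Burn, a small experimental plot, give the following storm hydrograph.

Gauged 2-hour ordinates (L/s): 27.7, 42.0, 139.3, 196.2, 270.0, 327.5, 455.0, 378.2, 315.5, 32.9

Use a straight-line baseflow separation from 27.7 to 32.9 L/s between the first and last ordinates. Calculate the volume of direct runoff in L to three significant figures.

V ≈ 1.35 × 10^7 L

Direct-runoff ordinates (Q − Q_b): 0.00, 13.72, 110.44, 166.77, 239.99, 296.91, 423.83, 346.46, 283.18, 0.00 L/s.
ΣQ_DR = 1881 L/s.
With Δt = 2 h = 7200 s, V = ΣQ_DR · Δt = 1881 × 7200 = 1.35 × 10^7 L.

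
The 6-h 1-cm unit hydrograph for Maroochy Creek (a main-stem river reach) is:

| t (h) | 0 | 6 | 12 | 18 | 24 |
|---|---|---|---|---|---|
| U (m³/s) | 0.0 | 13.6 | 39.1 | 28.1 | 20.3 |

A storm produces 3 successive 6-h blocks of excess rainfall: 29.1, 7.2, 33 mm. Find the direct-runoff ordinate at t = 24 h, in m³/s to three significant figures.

By discrete convolution, Q_j = Σ (P_i / 10 mm) · U_{j−i}.
At t = 24 h (j=4): Q = (29.1/10)·20.3 + (7.2/10)·28.1 + (33/10)·39.1 = 208 m³/s.

Q ≈ 208 m³/s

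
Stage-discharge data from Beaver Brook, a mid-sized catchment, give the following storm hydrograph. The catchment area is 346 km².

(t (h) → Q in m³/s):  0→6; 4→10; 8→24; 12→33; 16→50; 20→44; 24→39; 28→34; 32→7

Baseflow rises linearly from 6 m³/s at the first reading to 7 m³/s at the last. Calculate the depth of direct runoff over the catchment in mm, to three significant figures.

Direct runoff: 0.00, 3.88, 17.75, 26.62, 43.50, 37.38, 32.25, 27.12, 0.00 m³/s; ΣQ_DR = 188.5 m³/s.
V = ΣQ_DR · Δt = 188.5 × 14400 s = 2.714 × 10^6 m³.
Over A = 346 km², depth = V / A = 7.85 mm.

d ≈ 7.85 mm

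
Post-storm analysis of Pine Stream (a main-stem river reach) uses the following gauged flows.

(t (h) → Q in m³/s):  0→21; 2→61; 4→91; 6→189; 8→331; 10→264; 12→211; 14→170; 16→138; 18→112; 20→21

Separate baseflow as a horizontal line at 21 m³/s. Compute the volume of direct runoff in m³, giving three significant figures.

Direct-runoff ordinates (Q − Q_b): 0.0, 40.0, 70.0, 168.0, 310.0, 243.0, 190.0, 149.0, 117.0, 91.0, 0.0 m³/s.
ΣQ_DR = 1378 m³/s.
With Δt = 2 h = 7200 s, V = ΣQ_DR · Δt = 1378 × 7200 = 9.92 × 10^6 m³.

V ≈ 9.92 × 10^6 m³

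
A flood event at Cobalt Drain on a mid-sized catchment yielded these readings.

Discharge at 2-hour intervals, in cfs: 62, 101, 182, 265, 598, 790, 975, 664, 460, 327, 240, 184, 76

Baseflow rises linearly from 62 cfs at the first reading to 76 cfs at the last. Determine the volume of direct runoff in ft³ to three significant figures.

V ≈ 2.90 × 10^7 ft³

Direct-runoff ordinates (Q − Q_b): 0.00, 37.83, 117.67, 199.50, 531.33, 722.17, 906.00, 593.83, 388.67, 254.50, 166.33, 109.17, 0.00 cfs.
ΣQ_DR = 4027 cfs.
With Δt = 2 h = 7200 s, V = ΣQ_DR · Δt = 4027 × 7200 = 2.90 × 10^7 ft³.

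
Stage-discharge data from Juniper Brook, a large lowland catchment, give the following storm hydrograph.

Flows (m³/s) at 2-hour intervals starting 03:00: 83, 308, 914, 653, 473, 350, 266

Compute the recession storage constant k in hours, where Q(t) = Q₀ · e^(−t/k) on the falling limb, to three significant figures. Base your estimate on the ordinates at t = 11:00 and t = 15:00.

k ≈ 6.95 h

On the falling limb, Q drops from 473 to 266 m³/s between t = 11:00 and t = 15:00 (Δt = 4 h).
k = −Δt / ln(Q₂/Q₁) = −4 / ln(266/473) = 6.95 h.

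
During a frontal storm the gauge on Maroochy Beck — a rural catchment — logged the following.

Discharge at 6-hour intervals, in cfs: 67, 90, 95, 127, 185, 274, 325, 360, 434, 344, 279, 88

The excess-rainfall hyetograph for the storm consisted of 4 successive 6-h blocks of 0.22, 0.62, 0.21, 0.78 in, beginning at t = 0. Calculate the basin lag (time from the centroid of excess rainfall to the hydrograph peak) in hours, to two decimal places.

Centroid of excess rainfall: t_c = Σ P_i·t̄_i / ΣP_i = 14.0820 h (block centres at 3, 9, 15, 21 h).
Hydrograph peak occurs at t = 48 h, so basin lag t_L = 48 − 14.0820 = 33.92 h.

t_L ≈ 33.92 h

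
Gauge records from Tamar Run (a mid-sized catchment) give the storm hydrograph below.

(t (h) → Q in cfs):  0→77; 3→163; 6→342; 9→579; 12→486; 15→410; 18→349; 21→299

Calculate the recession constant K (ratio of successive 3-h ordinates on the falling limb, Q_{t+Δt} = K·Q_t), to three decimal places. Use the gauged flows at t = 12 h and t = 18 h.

K ≈ 0.847

Using the recession-limb readings at t = 12 h and t = 18 h: Q falls from 486 to 349 cfs over 2 intervals.
K = (Q₂/Q₁)^(1/2) = (349/486)^(1/2) = 0.847.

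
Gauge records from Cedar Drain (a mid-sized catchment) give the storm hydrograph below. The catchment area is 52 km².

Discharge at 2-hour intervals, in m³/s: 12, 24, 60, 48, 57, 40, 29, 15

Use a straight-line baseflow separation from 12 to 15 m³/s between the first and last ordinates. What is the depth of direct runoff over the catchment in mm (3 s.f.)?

d ≈ 24.5 mm

Direct runoff: 0.00, 11.57, 47.14, 34.71, 43.29, 25.86, 14.43, 0.00 m³/s; ΣQ_DR = 177.0 m³/s.
V = ΣQ_DR · Δt = 177.0 × 7200 s = 1.274 × 10^6 m³.
Over A = 52 km², depth = V / A = 24.5 mm.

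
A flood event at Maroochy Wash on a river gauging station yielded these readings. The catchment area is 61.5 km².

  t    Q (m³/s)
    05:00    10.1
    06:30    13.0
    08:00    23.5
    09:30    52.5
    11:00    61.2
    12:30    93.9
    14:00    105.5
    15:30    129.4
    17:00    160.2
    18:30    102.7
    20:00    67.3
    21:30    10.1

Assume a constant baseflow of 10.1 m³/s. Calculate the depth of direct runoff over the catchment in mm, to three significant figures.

d ≈ 62.2 mm

Direct runoff: 0.0, 2.9, 13.4, 42.4, 51.1, 83.8, 95.4, 119.3, 150.1, 92.6, 57.2, 0.0 m³/s; ΣQ_DR = 708.2 m³/s.
V = ΣQ_DR · Δt = 708.2 × 5400 s = 3.824 × 10^6 m³.
Over A = 61.5 km², depth = V / A = 62.2 mm.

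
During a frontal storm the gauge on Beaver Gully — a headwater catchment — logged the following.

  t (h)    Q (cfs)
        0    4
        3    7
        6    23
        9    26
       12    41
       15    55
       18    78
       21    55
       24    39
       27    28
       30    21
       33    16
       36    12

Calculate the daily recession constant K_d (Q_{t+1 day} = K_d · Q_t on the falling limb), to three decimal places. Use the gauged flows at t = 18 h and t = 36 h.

K_d ≈ 0.082

Between t = 18 h and t = 36 h the flow falls from 78 to 12 cfs over 6×3 h = 18 h.
Per-interval ratio K = (12/78)^(1/6) = 0.7320; K_d = K^(24/3) = 0.082.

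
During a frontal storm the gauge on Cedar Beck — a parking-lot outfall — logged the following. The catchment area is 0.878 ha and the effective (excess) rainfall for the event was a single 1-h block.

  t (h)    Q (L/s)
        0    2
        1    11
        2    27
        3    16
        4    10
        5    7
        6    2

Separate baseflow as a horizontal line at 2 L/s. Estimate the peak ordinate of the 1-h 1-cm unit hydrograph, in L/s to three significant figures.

U_p ≈ 10.0 L/s

Direct runoff: 0.0, 9.0, 25.0, 14.0, 8.0, 5.0, 0.0 L/s; ΣQ_DR = 61.00 L/s, peak = 25.0 L/s.
Runoff depth d = ΣQ_DR·Δt / A = 61.00 × 3600 / (0.878 ha) = 25.01 mm.
The 1-cm UH is the DRH scaled by (10 mm)/d, so U_p = 25.0 × 10/25.01 = 10.0 L/s.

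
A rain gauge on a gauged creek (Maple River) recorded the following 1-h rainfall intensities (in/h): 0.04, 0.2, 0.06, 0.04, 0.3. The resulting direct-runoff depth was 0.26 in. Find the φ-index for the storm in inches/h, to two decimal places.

φ ≈ 0.12 in/h

Only the 2 blocks with intensity above φ contribute runoff: 0.2, 0.3 in/h.
Σ(I−φ)·Δt = d  ⇒  (0.2+0.3 − 2φ)·1 = 0.26
φ = (0.5000 − 0.26/1) / 2 = 0.12 in/h.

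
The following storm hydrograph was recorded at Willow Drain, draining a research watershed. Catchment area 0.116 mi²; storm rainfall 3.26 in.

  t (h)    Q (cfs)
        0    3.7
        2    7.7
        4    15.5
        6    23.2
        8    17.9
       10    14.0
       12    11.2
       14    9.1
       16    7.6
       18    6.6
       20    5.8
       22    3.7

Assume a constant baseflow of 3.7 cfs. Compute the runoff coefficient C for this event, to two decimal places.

C ≈ 0.67

ΣQ_DR = 81.60 cfs; V = ΣQ_DR·Δt = 5.875 × 10^5 ft³.
Runoff depth d = V / A = 2.180 in.
C = d / P = 2.180 / 3.26 = 0.67.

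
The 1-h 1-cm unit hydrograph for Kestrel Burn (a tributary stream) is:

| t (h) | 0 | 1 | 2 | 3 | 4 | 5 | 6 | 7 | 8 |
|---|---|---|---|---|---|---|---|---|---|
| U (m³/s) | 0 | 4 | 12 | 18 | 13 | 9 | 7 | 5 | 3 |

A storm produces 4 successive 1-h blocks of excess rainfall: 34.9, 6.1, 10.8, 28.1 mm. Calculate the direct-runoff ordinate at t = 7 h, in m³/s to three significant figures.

By discrete convolution, Q_j = Σ (P_i / 10 mm) · U_{j−i}.
At t = 7 h (j=7): Q = (34.9/10)·5 + (6.1/10)·7 + (10.8/10)·9 + (28.1/10)·13 = 68.0 m³/s.

Q ≈ 68.0 m³/s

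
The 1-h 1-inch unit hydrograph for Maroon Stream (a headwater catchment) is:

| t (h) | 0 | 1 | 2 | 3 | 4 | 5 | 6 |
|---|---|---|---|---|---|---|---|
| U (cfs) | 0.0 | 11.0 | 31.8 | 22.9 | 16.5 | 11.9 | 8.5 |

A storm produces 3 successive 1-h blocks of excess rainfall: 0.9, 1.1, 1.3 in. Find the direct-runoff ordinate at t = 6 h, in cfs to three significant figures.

By discrete convolution, Q_j = Σ (P_i / 1 in) · U_{j−i}.
At t = 6 h (j=6): Q = (0.9/1)·8.5 + (1.1/1)·11.9 + (1.3/1)·16.5 = 42.2 cfs.

Q ≈ 42.2 cfs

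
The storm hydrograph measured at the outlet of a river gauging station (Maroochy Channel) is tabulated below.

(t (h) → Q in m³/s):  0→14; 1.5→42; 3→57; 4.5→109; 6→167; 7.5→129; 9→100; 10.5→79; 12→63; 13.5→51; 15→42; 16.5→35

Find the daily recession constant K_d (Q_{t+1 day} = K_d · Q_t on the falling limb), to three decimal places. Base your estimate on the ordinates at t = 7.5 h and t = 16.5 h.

Between t = 7.5 h and t = 16.5 h the flow falls from 129 to 35 m³/s over 6×1.5 h = 9 h.
Per-interval ratio K = (35/129)^(1/6) = 0.8046; K_d = K^(24/1.5) = 0.031.

K_d ≈ 0.031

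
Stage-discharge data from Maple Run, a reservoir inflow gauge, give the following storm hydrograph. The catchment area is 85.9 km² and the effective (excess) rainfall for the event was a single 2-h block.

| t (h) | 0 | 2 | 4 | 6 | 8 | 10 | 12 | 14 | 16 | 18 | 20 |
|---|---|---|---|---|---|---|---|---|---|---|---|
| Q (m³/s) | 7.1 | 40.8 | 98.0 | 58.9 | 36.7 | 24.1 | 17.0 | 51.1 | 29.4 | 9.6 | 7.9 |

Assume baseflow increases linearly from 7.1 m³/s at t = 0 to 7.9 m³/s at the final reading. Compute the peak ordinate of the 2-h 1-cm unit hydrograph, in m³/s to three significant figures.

U_p ≈ 36.3 m³/s

Direct runoff: 0.00, 33.62, 90.74, 51.56, 29.28, 16.60, 9.42, 43.44, 21.66, 1.78, 0.00 m³/s; ΣQ_DR = 298.1 m³/s, peak = 90.74 m³/s.
Runoff depth d = ΣQ_DR·Δt / A = 298.1 × 7200 / (85.9 km²) = 24.99 mm.
The 1-cm UH is the DRH scaled by (10 mm)/d, so U_p = 90.74 × 10/24.99 = 36.3 m³/s.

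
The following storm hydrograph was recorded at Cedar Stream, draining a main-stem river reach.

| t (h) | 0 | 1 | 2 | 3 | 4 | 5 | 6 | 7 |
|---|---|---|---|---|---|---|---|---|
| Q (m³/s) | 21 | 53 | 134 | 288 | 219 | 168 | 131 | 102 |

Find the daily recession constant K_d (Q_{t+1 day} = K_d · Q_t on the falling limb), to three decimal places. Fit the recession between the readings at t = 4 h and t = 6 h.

Between t = 4 h and t = 6 h the flow falls from 219 to 131 m³/s over 2×1 h = 2 h.
Per-interval ratio K = (131/219)^(1/2) = 0.7734; K_d = K^(24/1) = 0.002.

K_d ≈ 0.002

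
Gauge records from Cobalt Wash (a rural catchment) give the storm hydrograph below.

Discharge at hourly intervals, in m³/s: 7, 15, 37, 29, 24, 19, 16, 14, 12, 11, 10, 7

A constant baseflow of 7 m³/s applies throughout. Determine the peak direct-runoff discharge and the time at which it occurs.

Subtracting baseflow gives direct-runoff ordinates: 0.0, 8.0, 30.0, 22.0, 17.0, 12.0, 9.0, 7.0, 5.0, 4.0, 3.0, 0.0 m³/s.
The maximum is 30.0 m³/s, occurring at the reading for t = 2 h.

Q_p = 30.0 m³/s at t = 2 h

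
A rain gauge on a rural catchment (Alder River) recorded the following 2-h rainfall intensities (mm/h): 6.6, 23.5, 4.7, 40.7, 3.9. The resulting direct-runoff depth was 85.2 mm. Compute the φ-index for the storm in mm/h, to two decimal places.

Only the 2 blocks with intensity above φ contribute runoff: 23.5, 40.7 mm/h.
Σ(I−φ)·Δt = d  ⇒  (23.5+40.7 − 2φ)·2 = 85.2
φ = (64.20 − 85.2/2) / 2 = 10.80 mm/h.

φ ≈ 10.80 mm/h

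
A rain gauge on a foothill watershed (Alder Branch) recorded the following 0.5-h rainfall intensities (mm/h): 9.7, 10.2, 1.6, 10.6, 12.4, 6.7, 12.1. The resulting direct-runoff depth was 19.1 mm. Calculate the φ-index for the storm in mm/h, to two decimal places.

φ ≈ 3.92 mm/h

Only the 6 blocks with intensity above φ contribute runoff: 9.7, 10.2, 10.6, 12.4, 6.7, 12.1 mm/h.
Σ(I−φ)·Δt = d  ⇒  (9.7+10.2+10.6+12.4+6.7+12.1 − 6φ)·0.5 = 19.1
φ = (61.70 − 19.1/0.5) / 6 = 3.92 mm/h.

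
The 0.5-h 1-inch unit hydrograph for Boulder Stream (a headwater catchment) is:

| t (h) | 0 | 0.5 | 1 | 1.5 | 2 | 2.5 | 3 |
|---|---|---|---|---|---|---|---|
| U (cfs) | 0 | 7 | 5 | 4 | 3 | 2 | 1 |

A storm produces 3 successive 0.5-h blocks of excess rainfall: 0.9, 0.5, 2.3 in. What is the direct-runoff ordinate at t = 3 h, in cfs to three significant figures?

By discrete convolution, Q_j = Σ (P_i / 1 in) · U_{j−i}.
At t = 3 h (j=6): Q = (0.9/1)·1 + (0.5/1)·2 + (2.3/1)·3 = 8.80 cfs.

Q ≈ 8.80 cfs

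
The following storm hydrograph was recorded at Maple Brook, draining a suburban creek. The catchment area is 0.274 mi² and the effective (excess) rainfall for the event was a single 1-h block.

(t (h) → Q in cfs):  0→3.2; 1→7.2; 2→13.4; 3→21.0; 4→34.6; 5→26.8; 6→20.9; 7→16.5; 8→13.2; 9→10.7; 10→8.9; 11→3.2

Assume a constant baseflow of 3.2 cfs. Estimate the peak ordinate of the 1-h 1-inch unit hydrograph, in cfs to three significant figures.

Direct runoff: 0.0, 4.0, 10.2, 17.8, 31.4, 23.6, 17.7, 13.3, 10.0, 7.5, 5.7, 0.0 cfs; ΣQ_DR = 141.2 cfs, peak = 31.4 cfs.
Runoff depth d = ΣQ_DR·Δt / A = 141.2 × 3600 / (0.274 mi²) = 0.7985 in.
The 1-inch UH is the DRH scaled by (1 in)/d, so U_p = 31.4 × 1/0.7985 = 39.3 cfs.

U_p ≈ 39.3 cfs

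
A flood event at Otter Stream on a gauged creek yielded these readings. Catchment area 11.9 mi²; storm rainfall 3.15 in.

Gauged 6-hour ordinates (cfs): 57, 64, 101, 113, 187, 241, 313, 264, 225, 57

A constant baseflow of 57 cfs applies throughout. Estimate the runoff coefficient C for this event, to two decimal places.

C ≈ 0.26

ΣQ_DR = 1052 cfs; V = ΣQ_DR·Δt = 2.272 × 10^7 ft³.
Runoff depth d = V / A = 0.8219 in.
C = d / P = 0.8219 / 3.15 = 0.26.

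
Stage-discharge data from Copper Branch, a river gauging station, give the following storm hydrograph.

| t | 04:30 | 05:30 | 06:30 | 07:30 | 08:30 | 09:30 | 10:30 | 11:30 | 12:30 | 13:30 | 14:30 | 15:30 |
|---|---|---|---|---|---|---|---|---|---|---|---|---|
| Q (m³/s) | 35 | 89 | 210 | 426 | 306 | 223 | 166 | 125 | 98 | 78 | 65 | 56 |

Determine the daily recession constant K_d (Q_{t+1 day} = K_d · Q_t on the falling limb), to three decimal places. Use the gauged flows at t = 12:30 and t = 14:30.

K_d ≈ 0.007

Between t = 12:30 and t = 14:30 the flow falls from 98 to 65 m³/s over 2×1 h = 2 h.
Per-interval ratio K = (65/98)^(1/2) = 0.8144; K_d = K^(24/1) = 0.007.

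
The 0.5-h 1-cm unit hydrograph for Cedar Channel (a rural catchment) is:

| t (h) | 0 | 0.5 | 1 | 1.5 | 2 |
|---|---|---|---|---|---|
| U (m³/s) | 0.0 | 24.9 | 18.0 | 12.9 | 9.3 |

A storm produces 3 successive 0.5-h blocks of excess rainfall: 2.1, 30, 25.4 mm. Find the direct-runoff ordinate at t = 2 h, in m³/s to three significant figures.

By discrete convolution, Q_j = Σ (P_i / 10 mm) · U_{j−i}.
At t = 2 h (j=4): Q = (2.1/10)·9.3 + (30/10)·12.9 + (25.4/10)·18.0 = 86.4 m³/s.

Q ≈ 86.4 m³/s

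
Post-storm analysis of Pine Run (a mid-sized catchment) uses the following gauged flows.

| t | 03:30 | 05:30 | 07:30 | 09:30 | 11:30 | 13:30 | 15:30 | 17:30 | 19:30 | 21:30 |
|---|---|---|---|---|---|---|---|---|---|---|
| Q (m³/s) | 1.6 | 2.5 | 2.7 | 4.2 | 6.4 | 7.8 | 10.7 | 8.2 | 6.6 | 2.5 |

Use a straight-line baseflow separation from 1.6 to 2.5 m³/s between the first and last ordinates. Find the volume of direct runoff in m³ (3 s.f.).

V ≈ 2.35 × 10^5 m³

Direct-runoff ordinates (Q − Q_b): 0.00, 0.80, 0.90, 2.30, 4.40, 5.70, 8.50, 5.90, 4.20, 0.00 m³/s.
ΣQ_DR = 32.70 m³/s.
With Δt = 2 h = 7200 s, V = ΣQ_DR · Δt = 32.70 × 7200 = 2.35 × 10^5 m³.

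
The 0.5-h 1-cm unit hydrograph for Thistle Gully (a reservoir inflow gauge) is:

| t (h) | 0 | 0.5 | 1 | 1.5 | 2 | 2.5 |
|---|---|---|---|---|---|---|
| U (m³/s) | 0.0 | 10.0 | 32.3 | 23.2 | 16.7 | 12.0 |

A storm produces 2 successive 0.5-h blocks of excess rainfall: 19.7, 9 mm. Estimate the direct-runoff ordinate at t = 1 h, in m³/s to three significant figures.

By discrete convolution, Q_j = Σ (P_i / 10 mm) · U_{j−i}.
At t = 1 h (j=2): Q = (19.7/10)·32.3 + (9/10)·10.0 = 72.6 m³/s.

Q ≈ 72.6 m³/s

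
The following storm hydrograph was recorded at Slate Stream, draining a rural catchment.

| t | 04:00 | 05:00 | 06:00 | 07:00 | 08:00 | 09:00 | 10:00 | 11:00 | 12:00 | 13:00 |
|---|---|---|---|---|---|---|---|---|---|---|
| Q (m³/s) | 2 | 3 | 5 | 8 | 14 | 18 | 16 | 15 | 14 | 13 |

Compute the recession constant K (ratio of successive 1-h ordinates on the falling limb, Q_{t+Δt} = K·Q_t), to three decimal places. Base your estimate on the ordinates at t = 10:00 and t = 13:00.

Using the recession-limb readings at t = 10:00 and t = 13:00: Q falls from 16 to 13 m³/s over 3 intervals.
K = (Q₂/Q₁)^(1/3) = (13/16)^(1/3) = 0.933.

K ≈ 0.933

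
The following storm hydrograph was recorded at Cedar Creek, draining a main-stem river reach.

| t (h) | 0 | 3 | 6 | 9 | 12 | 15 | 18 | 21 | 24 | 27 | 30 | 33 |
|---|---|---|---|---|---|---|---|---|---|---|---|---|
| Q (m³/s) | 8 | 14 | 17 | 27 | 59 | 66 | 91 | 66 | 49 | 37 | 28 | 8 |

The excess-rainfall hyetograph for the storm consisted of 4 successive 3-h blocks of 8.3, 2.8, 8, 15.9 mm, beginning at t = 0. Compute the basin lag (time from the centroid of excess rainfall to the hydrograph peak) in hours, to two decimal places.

Centroid of excess rainfall: t_c = Σ P_i·t̄_i / ΣP_i = 7.2000 h (block centres at 1.5, 4.5, 7.5, 10.5 h).
Hydrograph peak occurs at t = 18 h, so basin lag t_L = 18 − 7.2000 = 10.80 h.

t_L ≈ 10.80 h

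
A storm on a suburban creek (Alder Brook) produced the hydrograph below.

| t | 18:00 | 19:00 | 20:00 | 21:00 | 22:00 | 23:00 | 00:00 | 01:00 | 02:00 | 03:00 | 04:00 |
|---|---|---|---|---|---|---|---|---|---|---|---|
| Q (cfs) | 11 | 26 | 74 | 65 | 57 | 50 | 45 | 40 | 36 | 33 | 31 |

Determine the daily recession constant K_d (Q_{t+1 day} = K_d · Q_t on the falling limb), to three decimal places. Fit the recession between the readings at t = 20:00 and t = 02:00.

K_d ≈ 0.056

Between t = 20:00 and t = 02:00 the flow falls from 74 to 36 cfs over 6×1 h = 6 h.
Per-interval ratio K = (36/74)^(1/6) = 0.8868; K_d = K^(24/1) = 0.056.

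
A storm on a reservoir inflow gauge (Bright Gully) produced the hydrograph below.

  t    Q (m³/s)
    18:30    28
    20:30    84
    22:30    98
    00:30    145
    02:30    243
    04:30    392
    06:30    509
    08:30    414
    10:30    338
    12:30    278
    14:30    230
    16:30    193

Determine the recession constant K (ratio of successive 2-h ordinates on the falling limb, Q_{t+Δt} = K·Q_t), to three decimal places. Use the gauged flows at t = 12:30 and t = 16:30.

Using the recession-limb readings at t = 12:30 and t = 16:30: Q falls from 278 to 193 m³/s over 2 intervals.
K = (Q₂/Q₁)^(1/2) = (193/278)^(1/2) = 0.833.

K ≈ 0.833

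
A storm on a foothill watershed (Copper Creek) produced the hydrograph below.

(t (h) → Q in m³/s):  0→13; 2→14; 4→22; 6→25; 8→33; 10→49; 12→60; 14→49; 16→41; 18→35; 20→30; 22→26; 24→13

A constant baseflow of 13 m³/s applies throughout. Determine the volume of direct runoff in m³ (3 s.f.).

V ≈ 1.74 × 10^6 m³

Direct-runoff ordinates (Q − Q_b): 0.0, 1.0, 9.0, 12.0, 20.0, 36.0, 47.0, 36.0, 28.0, 22.0, 17.0, 13.0, 0.0 m³/s.
ΣQ_DR = 241.0 m³/s.
With Δt = 2 h = 7200 s, V = ΣQ_DR · Δt = 241.0 × 7200 = 1.74 × 10^6 m³.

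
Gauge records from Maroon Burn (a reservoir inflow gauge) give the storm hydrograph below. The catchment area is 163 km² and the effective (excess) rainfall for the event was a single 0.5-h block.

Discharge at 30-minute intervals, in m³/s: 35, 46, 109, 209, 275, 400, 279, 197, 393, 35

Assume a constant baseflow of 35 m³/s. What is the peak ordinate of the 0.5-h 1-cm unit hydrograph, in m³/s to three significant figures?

U_p ≈ 203 m³/s

Direct runoff: 0.0, 11.0, 74.0, 174.0, 240.0, 365.0, 244.0, 162.0, 358.0, 0.0 m³/s; ΣQ_DR = 1628 m³/s, peak = 365.0 m³/s.
Runoff depth d = ΣQ_DR·Δt / A = 1628 × 1800 / (163 km²) = 17.98 mm.
The 1-cm UH is the DRH scaled by (10 mm)/d, so U_p = 365.0 × 10/17.98 = 203 m³/s.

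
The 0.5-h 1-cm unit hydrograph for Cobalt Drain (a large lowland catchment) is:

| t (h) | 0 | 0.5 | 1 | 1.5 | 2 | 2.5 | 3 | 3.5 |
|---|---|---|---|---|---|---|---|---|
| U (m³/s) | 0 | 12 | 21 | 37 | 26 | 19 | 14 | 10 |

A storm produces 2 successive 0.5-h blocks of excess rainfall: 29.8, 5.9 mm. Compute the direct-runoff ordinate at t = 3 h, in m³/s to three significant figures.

Q ≈ 52.9 m³/s

By discrete convolution, Q_j = Σ (P_i / 10 mm) · U_{j−i}.
At t = 3 h (j=6): Q = (29.8/10)·14 + (5.9/10)·19 = 52.9 m³/s.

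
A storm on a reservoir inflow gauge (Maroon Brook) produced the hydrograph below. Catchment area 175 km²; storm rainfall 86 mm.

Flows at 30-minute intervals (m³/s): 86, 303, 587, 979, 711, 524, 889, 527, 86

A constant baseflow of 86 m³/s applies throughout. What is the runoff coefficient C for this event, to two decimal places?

ΣQ_DR = 3918 m³/s; V = ΣQ_DR·Δt = 7.052 × 10^6 m³.
Runoff depth d = V / A = 40.30 mm.
C = d / P = 40.30 / 86 = 0.47.

C ≈ 0.47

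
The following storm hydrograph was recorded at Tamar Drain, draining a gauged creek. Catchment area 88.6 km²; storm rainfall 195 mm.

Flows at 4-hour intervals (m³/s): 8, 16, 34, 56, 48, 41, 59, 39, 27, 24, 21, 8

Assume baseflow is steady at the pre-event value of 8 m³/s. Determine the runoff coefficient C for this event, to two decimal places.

ΣQ_DR = 285.0 m³/s; V = ΣQ_DR·Δt = 4.104 × 10^6 m³.
Runoff depth d = V / A = 46.32 mm.
C = d / P = 46.32 / 195 = 0.24.

C ≈ 0.24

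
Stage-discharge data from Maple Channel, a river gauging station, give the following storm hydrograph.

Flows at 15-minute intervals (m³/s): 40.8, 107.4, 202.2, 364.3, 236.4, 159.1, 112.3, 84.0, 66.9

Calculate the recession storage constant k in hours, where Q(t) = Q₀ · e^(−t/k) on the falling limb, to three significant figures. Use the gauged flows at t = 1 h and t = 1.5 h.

k ≈ 0.672 h

On the falling limb, Q drops from 236.4 to 112.3 m³/s between t = 1 h and t = 1.5 h (Δt = 0.5 h).
k = −Δt / ln(Q₂/Q₁) = −0.5 / ln(112.3/236.4) = 0.672 h.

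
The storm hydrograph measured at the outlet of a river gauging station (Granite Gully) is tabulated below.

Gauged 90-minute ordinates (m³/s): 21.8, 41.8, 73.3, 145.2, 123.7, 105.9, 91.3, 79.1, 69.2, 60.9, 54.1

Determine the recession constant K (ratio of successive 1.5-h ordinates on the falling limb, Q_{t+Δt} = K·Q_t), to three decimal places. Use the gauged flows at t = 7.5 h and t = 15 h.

K ≈ 0.874

Using the recession-limb readings at t = 7.5 h and t = 15 h: Q falls from 105.9 to 54.1 m³/s over 5 intervals.
K = (Q₂/Q₁)^(1/5) = (54.1/105.9)^(1/5) = 0.874.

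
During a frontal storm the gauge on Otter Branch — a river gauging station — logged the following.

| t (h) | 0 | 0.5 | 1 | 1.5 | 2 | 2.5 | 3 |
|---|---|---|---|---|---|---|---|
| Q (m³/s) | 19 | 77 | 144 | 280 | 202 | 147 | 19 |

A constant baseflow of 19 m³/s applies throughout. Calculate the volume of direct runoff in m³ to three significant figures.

Direct-runoff ordinates (Q − Q_b): 0.0, 58.0, 125.0, 261.0, 183.0, 128.0, 0.0 m³/s.
ΣQ_DR = 755.0 m³/s.
With Δt = 0.5 h = 1800 s, V = ΣQ_DR · Δt = 755.0 × 1800 = 1.36 × 10^6 m³.

V ≈ 1.36 × 10^6 m³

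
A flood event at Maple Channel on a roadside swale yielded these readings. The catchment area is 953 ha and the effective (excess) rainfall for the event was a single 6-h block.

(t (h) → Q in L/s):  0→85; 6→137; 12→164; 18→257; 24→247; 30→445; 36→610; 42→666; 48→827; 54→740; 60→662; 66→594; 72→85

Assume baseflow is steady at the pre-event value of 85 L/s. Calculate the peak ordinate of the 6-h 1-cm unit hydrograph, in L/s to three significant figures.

Direct runoff: 0.0, 52.0, 79.0, 172.0, 162.0, 360.0, 525.0, 581.0, 742.0, 655.0, 577.0, 509.0, 0.0 L/s; ΣQ_DR = 4414 L/s, peak = 742.0 L/s.
Runoff depth d = ΣQ_DR·Δt / A = 4414 × 21600 / (953 ha) = 10.00 mm.
The 1-cm UH is the DRH scaled by (10 mm)/d, so U_p = 742.0 × 10/10.00 = 742 L/s.

U_p ≈ 742 L/s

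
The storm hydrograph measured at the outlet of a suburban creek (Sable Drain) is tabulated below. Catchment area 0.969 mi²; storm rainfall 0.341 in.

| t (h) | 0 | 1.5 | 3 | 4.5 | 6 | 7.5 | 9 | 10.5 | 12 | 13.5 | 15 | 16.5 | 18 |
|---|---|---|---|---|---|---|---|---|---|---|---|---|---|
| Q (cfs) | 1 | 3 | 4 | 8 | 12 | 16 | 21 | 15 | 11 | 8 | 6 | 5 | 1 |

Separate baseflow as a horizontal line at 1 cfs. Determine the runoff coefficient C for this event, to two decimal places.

C ≈ 0.69

ΣQ_DR = 98.00 cfs; V = ΣQ_DR·Δt = 5.292 × 10^5 ft³.
Runoff depth d = V / A = 0.2351 in.
C = d / P = 0.2351 / 0.341 = 0.69.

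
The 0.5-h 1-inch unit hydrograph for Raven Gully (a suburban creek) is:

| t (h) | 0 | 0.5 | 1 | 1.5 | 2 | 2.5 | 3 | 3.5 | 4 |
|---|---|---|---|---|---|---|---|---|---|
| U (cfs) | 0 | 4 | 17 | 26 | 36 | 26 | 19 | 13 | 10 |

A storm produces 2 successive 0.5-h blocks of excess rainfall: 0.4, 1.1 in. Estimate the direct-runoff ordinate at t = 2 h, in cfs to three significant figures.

By discrete convolution, Q_j = Σ (P_i / 1 in) · U_{j−i}.
At t = 2 h (j=4): Q = (0.4/1)·36 + (1.1/1)·26 = 43.0 cfs.

Q ≈ 43.0 cfs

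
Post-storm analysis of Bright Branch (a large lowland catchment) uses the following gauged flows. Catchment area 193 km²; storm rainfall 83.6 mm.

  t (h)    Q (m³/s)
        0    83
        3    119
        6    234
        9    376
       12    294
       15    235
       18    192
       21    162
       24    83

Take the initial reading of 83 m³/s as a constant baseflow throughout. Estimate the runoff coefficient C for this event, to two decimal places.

ΣQ_DR = 1031 m³/s; V = ΣQ_DR·Δt = 1.113 × 10^7 m³.
Runoff depth d = V / A = 57.69 mm.
C = d / P = 57.69 / 83.6 = 0.69.

C ≈ 0.69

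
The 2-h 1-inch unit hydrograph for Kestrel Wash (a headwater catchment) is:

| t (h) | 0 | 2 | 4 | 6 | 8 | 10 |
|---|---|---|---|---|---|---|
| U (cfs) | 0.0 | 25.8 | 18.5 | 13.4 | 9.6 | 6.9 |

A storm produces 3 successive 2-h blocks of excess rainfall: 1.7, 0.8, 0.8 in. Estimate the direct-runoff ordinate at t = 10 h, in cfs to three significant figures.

Q ≈ 30.1 cfs

By discrete convolution, Q_j = Σ (P_i / 1 in) · U_{j−i}.
At t = 10 h (j=5): Q = (1.7/1)·6.9 + (0.8/1)·9.6 + (0.8/1)·13.4 = 30.1 cfs.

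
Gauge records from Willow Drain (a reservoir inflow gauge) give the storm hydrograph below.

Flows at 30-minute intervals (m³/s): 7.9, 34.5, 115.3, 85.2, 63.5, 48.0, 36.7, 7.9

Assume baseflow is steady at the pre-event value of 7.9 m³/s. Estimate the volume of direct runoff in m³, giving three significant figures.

Direct-runoff ordinates (Q − Q_b): 0.0, 26.6, 107.4, 77.3, 55.6, 40.1, 28.8, 0.0 m³/s.
ΣQ_DR = 335.8 m³/s.
With Δt = 0.5 h = 1800 s, V = ΣQ_DR · Δt = 335.8 × 1800 = 6.04 × 10^5 m³.

V ≈ 6.04 × 10^5 m³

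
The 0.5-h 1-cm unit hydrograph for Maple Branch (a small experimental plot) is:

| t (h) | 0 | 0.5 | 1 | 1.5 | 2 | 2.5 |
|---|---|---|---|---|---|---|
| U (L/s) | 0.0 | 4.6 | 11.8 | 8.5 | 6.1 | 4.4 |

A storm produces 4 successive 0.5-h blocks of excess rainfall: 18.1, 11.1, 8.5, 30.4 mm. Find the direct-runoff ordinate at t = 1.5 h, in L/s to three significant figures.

Q ≈ 32.4 L/s

By discrete convolution, Q_j = Σ (P_i / 10 mm) · U_{j−i}.
At t = 1.5 h (j=3): Q = (18.1/10)·8.5 + (11.1/10)·11.8 + (8.5/10)·4.6 + (30.4/10)·0.0 = 32.4 L/s.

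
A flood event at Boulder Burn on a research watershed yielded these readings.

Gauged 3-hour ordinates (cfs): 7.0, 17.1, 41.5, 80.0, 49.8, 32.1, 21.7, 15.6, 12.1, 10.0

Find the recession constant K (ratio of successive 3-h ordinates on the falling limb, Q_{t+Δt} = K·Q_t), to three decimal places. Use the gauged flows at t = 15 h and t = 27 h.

K ≈ 0.747

Using the recession-limb readings at t = 15 h and t = 27 h: Q falls from 32.1 to 10.0 cfs over 4 intervals.
K = (Q₂/Q₁)^(1/4) = (10.0/32.1)^(1/4) = 0.747.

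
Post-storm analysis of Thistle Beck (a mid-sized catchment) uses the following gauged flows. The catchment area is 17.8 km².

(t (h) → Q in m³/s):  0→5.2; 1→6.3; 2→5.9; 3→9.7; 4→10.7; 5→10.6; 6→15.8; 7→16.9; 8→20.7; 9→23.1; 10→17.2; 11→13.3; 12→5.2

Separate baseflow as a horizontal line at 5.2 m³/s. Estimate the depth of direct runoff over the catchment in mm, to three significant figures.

Direct runoff: 0.0, 1.1, 0.7, 4.5, 5.5, 5.4, 10.6, 11.7, 15.5, 17.9, 12.0, 8.1, 0.0 m³/s; ΣQ_DR = 93.00 m³/s.
V = ΣQ_DR · Δt = 93.00 × 3600 s = 3.348 × 10^5 m³.
Over A = 17.8 km², depth = V / A = 18.8 mm.

d ≈ 18.8 mm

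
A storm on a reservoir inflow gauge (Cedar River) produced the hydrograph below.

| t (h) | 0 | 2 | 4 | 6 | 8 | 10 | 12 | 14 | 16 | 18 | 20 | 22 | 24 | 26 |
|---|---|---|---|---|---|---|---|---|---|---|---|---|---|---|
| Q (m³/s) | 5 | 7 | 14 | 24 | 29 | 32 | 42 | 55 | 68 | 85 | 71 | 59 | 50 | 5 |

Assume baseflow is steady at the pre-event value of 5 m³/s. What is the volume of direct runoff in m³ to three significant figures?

V ≈ 3.43 × 10^6 m³

Direct-runoff ordinates (Q − Q_b): 0.0, 2.0, 9.0, 19.0, 24.0, 27.0, 37.0, 50.0, 63.0, 80.0, 66.0, 54.0, 45.0, 0.0 m³/s.
ΣQ_DR = 476.0 m³/s.
With Δt = 2 h = 7200 s, V = ΣQ_DR · Δt = 476.0 × 7200 = 3.43 × 10^6 m³.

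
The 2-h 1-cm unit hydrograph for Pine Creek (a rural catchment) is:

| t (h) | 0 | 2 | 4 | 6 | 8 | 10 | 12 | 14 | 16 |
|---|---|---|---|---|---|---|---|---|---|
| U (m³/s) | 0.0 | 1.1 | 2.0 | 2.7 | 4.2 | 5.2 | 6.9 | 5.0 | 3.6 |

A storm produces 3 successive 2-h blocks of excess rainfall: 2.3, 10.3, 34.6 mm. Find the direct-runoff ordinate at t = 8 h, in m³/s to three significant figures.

By discrete convolution, Q_j = Σ (P_i / 10 mm) · U_{j−i}.
At t = 8 h (j=4): Q = (2.3/10)·4.2 + (10.3/10)·2.7 + (34.6/10)·2.0 = 10.7 m³/s.

Q ≈ 10.7 m³/s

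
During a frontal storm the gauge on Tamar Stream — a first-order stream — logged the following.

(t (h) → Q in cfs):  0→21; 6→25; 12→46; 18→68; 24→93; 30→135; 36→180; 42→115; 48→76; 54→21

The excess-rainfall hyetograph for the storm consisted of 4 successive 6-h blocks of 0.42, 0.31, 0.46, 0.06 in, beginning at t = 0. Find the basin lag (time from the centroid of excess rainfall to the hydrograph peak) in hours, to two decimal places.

Centroid of excess rainfall: t_c = Σ P_i·t̄_i / ΣP_i = 9.7680 h (block centres at 3, 9, 15, 21 h).
Hydrograph peak occurs at t = 36 h, so basin lag t_L = 36 − 9.7680 = 26.23 h.

t_L ≈ 26.23 h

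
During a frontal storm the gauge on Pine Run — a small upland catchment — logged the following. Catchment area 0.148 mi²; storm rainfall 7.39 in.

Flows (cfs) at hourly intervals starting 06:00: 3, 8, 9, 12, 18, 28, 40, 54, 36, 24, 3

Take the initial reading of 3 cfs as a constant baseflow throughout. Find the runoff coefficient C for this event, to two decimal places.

C ≈ 0.29

ΣQ_DR = 202.0 cfs; V = ΣQ_DR·Δt = 7.272 × 10^5 ft³.
Runoff depth d = V / A = 2.115 in.
C = d / P = 2.115 / 7.39 = 0.29.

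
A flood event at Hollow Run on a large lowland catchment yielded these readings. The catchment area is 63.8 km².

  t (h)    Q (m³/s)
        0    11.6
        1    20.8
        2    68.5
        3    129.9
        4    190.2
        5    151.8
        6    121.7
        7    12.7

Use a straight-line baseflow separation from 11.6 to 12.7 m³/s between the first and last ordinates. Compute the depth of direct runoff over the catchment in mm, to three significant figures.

Direct runoff: 0.00, 9.04, 56.59, 117.83, 177.97, 139.41, 109.16, 0.00 m³/s; ΣQ_DR = 610.0 m³/s.
V = ΣQ_DR · Δt = 610.0 × 3600 s = 2.196 × 10^6 m³.
Over A = 63.8 km², depth = V / A = 34.4 mm.

d ≈ 34.4 mm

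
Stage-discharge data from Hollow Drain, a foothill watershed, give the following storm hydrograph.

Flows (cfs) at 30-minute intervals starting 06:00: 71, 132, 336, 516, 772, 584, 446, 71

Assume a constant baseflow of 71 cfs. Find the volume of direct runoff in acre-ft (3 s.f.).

V ≈ 97.5 acre-ft

Direct-runoff ordinates (Q − Q_b): 0.0, 61.0, 265.0, 445.0, 701.0, 513.0, 375.0, 0.0 cfs.
ΣQ_DR = 2360 cfs.
With Δt = 0.5 h = 1800 s, V = ΣQ_DR · Δt = 2360 × 1800 = 4.25 × 10^6 ft³ = 97.5 acre-ft.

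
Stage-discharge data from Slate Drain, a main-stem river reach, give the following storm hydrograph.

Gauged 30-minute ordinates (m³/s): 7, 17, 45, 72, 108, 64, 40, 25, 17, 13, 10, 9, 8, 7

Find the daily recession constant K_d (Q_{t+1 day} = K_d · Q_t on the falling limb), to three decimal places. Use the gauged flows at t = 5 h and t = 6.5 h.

Between t = 5 h and t = 6.5 h the flow falls from 10 to 7 m³/s over 3×0.5 h = 1.5 h.
Per-interval ratio K = (7/10)^(1/3) = 0.8879; K_d = K^(24/0.5) = 0.003.

K_d ≈ 0.003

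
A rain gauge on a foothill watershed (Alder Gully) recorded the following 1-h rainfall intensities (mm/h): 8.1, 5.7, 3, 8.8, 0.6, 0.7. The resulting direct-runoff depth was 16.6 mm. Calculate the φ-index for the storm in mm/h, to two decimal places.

φ ≈ 2.25 mm/h

Only the 4 blocks with intensity above φ contribute runoff: 8.1, 5.7, 3, 8.8 mm/h.
Σ(I−φ)·Δt = d  ⇒  (8.1+5.7+3+8.8 − 4φ)·1 = 16.6
φ = (25.60 − 16.6/1) / 4 = 2.25 mm/h.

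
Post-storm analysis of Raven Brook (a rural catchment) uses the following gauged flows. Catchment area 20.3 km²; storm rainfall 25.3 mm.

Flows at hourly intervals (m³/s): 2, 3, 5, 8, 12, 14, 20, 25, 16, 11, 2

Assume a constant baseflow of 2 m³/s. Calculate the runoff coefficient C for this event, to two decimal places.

ΣQ_DR = 96.00 m³/s; V = ΣQ_DR·Δt = 3.456 × 10^5 m³.
Runoff depth d = V / A = 17.02 mm.
C = d / P = 17.02 / 25.3 = 0.67.

C ≈ 0.67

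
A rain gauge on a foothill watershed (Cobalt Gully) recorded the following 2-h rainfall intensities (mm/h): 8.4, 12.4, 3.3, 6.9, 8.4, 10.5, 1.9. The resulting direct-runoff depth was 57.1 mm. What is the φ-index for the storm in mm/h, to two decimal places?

φ ≈ 3.61 mm/h

Only the 5 blocks with intensity above φ contribute runoff: 8.4, 12.4, 6.9, 8.4, 10.5 mm/h.
Σ(I−φ)·Δt = d  ⇒  (8.4+12.4+6.9+8.4+10.5 − 5φ)·2 = 57.1
φ = (46.60 − 57.1/2) / 5 = 3.61 mm/h.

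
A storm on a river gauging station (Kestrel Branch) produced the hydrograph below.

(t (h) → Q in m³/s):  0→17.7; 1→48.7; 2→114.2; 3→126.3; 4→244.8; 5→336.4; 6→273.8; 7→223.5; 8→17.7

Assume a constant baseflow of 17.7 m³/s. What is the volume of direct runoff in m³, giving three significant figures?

Direct-runoff ordinates (Q − Q_b): 0.0, 31.0, 96.5, 108.6, 227.1, 318.7, 256.1, 205.8, 0.0 m³/s.
ΣQ_DR = 1244 m³/s.
With Δt = 1 h = 3600 s, V = ΣQ_DR · Δt = 1244 × 3600 = 4.48 × 10^6 m³.

V ≈ 4.48 × 10^6 m³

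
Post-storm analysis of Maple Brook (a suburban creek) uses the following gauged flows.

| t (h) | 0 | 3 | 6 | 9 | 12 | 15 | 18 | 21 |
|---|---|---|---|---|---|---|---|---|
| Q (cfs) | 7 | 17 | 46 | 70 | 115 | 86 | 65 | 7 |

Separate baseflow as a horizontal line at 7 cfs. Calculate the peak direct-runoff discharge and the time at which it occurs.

Q_p = 108.0 cfs at t = 12 h

Subtracting baseflow gives direct-runoff ordinates: 0.0, 10.0, 39.0, 63.0, 108.0, 79.0, 58.0, 0.0 cfs.
The maximum is 108.0 cfs, occurring at the reading for t = 12 h.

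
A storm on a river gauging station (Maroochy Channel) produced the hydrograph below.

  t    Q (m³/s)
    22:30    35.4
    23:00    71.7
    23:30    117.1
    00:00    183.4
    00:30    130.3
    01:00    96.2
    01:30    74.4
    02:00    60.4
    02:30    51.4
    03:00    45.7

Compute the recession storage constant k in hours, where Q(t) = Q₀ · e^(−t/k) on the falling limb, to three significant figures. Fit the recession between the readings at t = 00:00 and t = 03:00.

k ≈ 2.16 h

On the falling limb, Q drops from 183.4 to 45.7 m³/s between t = 00:00 and t = 03:00 (Δt = 3 h).
k = −Δt / ln(Q₂/Q₁) = −3 / ln(45.7/183.4) = 2.16 h.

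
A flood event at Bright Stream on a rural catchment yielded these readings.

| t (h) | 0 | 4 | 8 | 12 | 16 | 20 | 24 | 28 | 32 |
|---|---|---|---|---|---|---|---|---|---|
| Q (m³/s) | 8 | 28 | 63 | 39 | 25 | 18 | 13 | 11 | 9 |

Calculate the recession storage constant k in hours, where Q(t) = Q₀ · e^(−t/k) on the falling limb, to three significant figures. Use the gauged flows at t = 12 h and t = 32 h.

On the falling limb, Q drops from 39 to 9 m³/s between t = 12 h and t = 32 h (Δt = 20 h).
k = −Δt / ln(Q₂/Q₁) = −20 / ln(9/39) = 13.6 h.

k ≈ 13.6 h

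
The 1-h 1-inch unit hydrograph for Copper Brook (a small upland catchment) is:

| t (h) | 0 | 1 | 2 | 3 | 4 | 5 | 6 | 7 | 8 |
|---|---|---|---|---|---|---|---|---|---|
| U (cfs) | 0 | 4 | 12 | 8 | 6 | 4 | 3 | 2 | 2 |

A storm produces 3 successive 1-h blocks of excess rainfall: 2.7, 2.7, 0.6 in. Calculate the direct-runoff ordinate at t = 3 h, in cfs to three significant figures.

Q ≈ 56.4 cfs

By discrete convolution, Q_j = Σ (P_i / 1 in) · U_{j−i}.
At t = 3 h (j=3): Q = (2.7/1)·8 + (2.7/1)·12 + (0.6/1)·4 = 56.4 cfs.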